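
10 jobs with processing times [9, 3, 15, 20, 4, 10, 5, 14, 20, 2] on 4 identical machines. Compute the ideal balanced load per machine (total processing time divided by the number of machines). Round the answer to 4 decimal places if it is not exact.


Total processing time = 9 + 3 + 15 + 20 + 4 + 10 + 5 + 14 + 20 + 2 = 102
Number of machines = 4
Ideal balanced load = 102 / 4 = 25.5

25.5


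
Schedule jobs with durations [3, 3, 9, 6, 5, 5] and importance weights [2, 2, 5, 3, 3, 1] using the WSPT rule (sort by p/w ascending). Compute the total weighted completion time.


Compute p/w ratios and sort ascending (WSPT): [(3, 2), (3, 2), (5, 3), (9, 5), (6, 3), (5, 1)]
Compute weighted completion times:
  Job (p=3,w=2): C=3, w*C=2*3=6
  Job (p=3,w=2): C=6, w*C=2*6=12
  Job (p=5,w=3): C=11, w*C=3*11=33
  Job (p=9,w=5): C=20, w*C=5*20=100
  Job (p=6,w=3): C=26, w*C=3*26=78
  Job (p=5,w=1): C=31, w*C=1*31=31
Total weighted completion time = 260

260


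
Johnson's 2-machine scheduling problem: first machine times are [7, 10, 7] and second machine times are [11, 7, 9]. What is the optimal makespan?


Apply Johnson's rule:
  Group 1 (a <= b): [(1, 7, 11), (3, 7, 9)]
  Group 2 (a > b): [(2, 10, 7)]
Optimal job order: [1, 3, 2]
Schedule:
  Job 1: M1 done at 7, M2 done at 18
  Job 3: M1 done at 14, M2 done at 27
  Job 2: M1 done at 24, M2 done at 34
Makespan = 34

34


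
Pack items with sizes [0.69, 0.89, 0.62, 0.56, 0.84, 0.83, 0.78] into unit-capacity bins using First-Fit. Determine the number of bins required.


Place items sequentially using First-Fit:
  Item 0.69 -> new Bin 1
  Item 0.89 -> new Bin 2
  Item 0.62 -> new Bin 3
  Item 0.56 -> new Bin 4
  Item 0.84 -> new Bin 5
  Item 0.83 -> new Bin 6
  Item 0.78 -> new Bin 7
Total bins used = 7

7


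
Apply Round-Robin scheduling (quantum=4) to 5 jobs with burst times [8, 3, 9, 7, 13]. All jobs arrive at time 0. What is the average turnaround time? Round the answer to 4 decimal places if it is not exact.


Time quantum = 4
Execution trace:
  J1 runs 4 units, time = 4
  J2 runs 3 units, time = 7
  J3 runs 4 units, time = 11
  J4 runs 4 units, time = 15
  J5 runs 4 units, time = 19
  J1 runs 4 units, time = 23
  J3 runs 4 units, time = 27
  J4 runs 3 units, time = 30
  J5 runs 4 units, time = 34
  J3 runs 1 units, time = 35
  J5 runs 4 units, time = 39
  J5 runs 1 units, time = 40
Finish times: [23, 7, 35, 30, 40]
Average turnaround = 135/5 = 27.0

27.0


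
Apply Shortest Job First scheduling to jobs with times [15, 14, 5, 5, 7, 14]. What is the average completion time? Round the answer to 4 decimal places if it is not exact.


SJF order (ascending): [5, 5, 7, 14, 14, 15]
Completion times:
  Job 1: burst=5, C=5
  Job 2: burst=5, C=10
  Job 3: burst=7, C=17
  Job 4: burst=14, C=31
  Job 5: burst=14, C=45
  Job 6: burst=15, C=60
Average completion = 168/6 = 28.0

28.0


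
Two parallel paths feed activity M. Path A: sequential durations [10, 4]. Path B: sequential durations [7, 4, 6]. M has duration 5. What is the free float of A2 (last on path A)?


ES(A2) = sum of predecessors on chain A = 10
EF(A2) = ES + duration = 10 + 4 = 14
Successor of A2 is M. ES(M) = max(sum(A), sum(B)) = max(14, 17) = 17
Free float = ES(successor) - EF(current) = 17 - 14 = 3

3


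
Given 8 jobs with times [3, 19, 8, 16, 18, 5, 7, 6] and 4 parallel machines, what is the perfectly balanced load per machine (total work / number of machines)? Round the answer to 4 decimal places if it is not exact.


Total processing time = 3 + 19 + 8 + 16 + 18 + 5 + 7 + 6 = 82
Number of machines = 4
Ideal balanced load = 82 / 4 = 20.5

20.5


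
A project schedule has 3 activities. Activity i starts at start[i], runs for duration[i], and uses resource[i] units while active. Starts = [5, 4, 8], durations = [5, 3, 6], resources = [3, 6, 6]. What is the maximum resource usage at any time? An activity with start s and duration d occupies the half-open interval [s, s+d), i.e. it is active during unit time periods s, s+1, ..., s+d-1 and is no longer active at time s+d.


Each activity i is active on [start_i, start_i + duration_i).
Compute total resource usage per time slot:
  t=0: active resources = [], total = 0
  t=1: active resources = [], total = 0
  t=2: active resources = [], total = 0
  t=3: active resources = [], total = 0
  t=4: active resources = [6], total = 6
  t=5: active resources = [3, 6], total = 9
  t=6: active resources = [3, 6], total = 9
  t=7: active resources = [3], total = 3
  t=8: active resources = [3, 6], total = 9
  t=9: active resources = [3, 6], total = 9
  t=10: active resources = [6], total = 6
  t=11: active resources = [6], total = 6
  t=12: active resources = [6], total = 6
  t=13: active resources = [6], total = 6
Peak resource demand = 9

9


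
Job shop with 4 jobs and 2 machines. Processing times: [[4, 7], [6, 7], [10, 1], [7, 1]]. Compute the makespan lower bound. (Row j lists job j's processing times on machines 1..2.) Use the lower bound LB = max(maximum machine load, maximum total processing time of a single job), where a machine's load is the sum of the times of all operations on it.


Machine loads:
  Machine 1: 4 + 6 + 10 + 7 = 27
  Machine 2: 7 + 7 + 1 + 1 = 16
Max machine load = 27
Job totals:
  Job 1: 11
  Job 2: 13
  Job 3: 11
  Job 4: 8
Max job total = 13
Lower bound = max(27, 13) = 27

27


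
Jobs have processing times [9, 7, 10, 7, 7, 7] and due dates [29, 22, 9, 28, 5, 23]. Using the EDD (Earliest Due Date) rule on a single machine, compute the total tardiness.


Sort by due date (EDD order): [(7, 5), (10, 9), (7, 22), (7, 23), (7, 28), (9, 29)]
Compute completion times and tardiness:
  Job 1: p=7, d=5, C=7, tardiness=max(0,7-5)=2
  Job 2: p=10, d=9, C=17, tardiness=max(0,17-9)=8
  Job 3: p=7, d=22, C=24, tardiness=max(0,24-22)=2
  Job 4: p=7, d=23, C=31, tardiness=max(0,31-23)=8
  Job 5: p=7, d=28, C=38, tardiness=max(0,38-28)=10
  Job 6: p=9, d=29, C=47, tardiness=max(0,47-29)=18
Total tardiness = 48

48


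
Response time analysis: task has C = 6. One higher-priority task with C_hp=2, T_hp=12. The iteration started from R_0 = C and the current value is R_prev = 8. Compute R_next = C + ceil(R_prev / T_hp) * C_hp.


R_next = C + ceil(R_prev / T_hp) * C_hp
ceil(8 / 12) = ceil(0.6667) = 1
Interference = 1 * 2 = 2
R_next = 6 + 2 = 8
R_next = R_prev, so the iteration has converged (response time = 8).

8


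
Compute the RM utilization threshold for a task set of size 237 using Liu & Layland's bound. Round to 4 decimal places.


Compute 2^(1/237) = 1.0029289527
Subtract 1: 1.0029289527 - 1 = 0.0029289527
Multiply by n: 237 * 0.0029289527 = 0.6941617899
Round to 4 dp: 0.6942

0.6942


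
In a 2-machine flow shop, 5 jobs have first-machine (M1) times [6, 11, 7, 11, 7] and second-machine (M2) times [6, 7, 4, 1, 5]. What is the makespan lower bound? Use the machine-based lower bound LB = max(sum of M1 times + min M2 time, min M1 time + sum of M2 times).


LB1 = sum(M1 times) + min(M2 times) = 42 + 1 = 43
LB2 = min(M1 times) + sum(M2 times) = 6 + 23 = 29
Lower bound = max(LB1, LB2) = max(43, 29) = 43

43


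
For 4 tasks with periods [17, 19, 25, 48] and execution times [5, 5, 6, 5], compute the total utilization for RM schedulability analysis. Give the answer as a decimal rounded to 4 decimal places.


Compute individual utilizations (exact fractions):
  Task 1: C/T = 5/17 (approx. 0.2941)
  Task 2: C/T = 5/19 (approx. 0.2632)
  Task 3: C/T = 6/25 (approx. 0.24)
  Task 4: C/T = 5/48 (approx. 0.1042)
Total utilization U = 5/17 + 5/19 + 6/25 + 5/48 = 349399/387600
Rounded to 4 decimal places: U = 0.9014
RM (Liu & Layland) bound for 4 tasks = 0.756828; compare with U = 349399/387600 (approx. 0.901442)
bound < U <= 1, so the RM sufficient condition is not met (inconclusive; an exact test such as response-time analysis is needed).

0.9014


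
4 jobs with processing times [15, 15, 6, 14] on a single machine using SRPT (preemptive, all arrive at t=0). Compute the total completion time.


Since all jobs arrive at t=0, SRPT equals SPT ordering.
SPT order: [6, 14, 15, 15]
Completion times:
  Job 1: p=6, C=6
  Job 2: p=14, C=20
  Job 3: p=15, C=35
  Job 4: p=15, C=50
Total completion time = 6 + 20 + 35 + 50 = 111

111


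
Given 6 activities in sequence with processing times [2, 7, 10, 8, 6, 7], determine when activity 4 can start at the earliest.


Activity 4 starts after activities 1 through 3 complete.
Predecessor durations: [2, 7, 10]
ES = 2 + 7 + 10 = 19

19


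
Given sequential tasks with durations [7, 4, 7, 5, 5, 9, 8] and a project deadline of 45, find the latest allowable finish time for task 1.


LF(activity 1) = deadline - sum of successor durations
Successors: activities 2 through 7 with durations [4, 7, 5, 5, 9, 8]
Sum of successor durations = 38
LF = 45 - 38 = 7

7


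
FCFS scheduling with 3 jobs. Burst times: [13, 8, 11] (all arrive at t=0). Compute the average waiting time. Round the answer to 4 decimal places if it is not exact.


FCFS order (as given): [13, 8, 11]
Waiting times:
  Job 1: wait = 0
  Job 2: wait = 13
  Job 3: wait = 21
Sum of waiting times = 34
Average waiting time = 34/3 = 11.3333

11.3333


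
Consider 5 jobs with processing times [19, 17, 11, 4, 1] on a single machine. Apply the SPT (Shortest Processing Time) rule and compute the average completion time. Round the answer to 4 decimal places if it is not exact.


Sort jobs by processing time (SPT order): [1, 4, 11, 17, 19]
Compute completion times sequentially:
  Job 1: processing = 1, completes at 1
  Job 2: processing = 4, completes at 5
  Job 3: processing = 11, completes at 16
  Job 4: processing = 17, completes at 33
  Job 5: processing = 19, completes at 52
Sum of completion times = 107
Average completion time = 107/5 = 21.4

21.4


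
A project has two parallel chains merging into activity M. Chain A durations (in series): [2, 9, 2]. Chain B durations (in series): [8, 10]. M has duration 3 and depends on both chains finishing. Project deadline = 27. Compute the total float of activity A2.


Forward pass: ES(A2) = sum of predecessors on chain A = 2
EF = ES + duration = 2 + 9 = 11
Backward pass: LF(M) = deadline = 27; LS(M) = 27 - 3 = 24
LF(A2) = LS(M) - sum(successors on chain A) = 24 - 2 = 22
LS = LF - duration = 22 - 9 = 13
Total float = LS - ES = 13 - 2 = 11

11


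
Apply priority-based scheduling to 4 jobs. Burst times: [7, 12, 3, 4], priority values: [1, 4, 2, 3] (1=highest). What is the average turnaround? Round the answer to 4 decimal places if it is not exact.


Sort by priority (ascending = highest first):
Order: [(1, 7), (2, 3), (3, 4), (4, 12)]
Completion times:
  Priority 1, burst=7, C=7
  Priority 2, burst=3, C=10
  Priority 3, burst=4, C=14
  Priority 4, burst=12, C=26
Average turnaround = 57/4 = 14.25

14.25


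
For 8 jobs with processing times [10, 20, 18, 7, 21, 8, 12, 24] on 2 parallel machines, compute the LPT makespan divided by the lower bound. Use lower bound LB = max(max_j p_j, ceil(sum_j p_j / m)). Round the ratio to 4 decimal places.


LPT order: [24, 21, 20, 18, 12, 10, 8, 7]
Machine loads after assignment: [60, 60]
LPT makespan = 60
Lower bound = max(max_job, ceil(total/2)) = max(24, 60) = 60
Ratio = 60 / 60 = 1.0

1.0


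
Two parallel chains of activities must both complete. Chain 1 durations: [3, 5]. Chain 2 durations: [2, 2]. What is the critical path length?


Path A total = 3 + 5 = 8
Path B total = 2 + 2 = 4
Critical path = longest path = max(8, 4) = 8

8


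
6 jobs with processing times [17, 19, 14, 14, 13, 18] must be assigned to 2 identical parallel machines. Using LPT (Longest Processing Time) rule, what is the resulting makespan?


Sort jobs in decreasing order (LPT): [19, 18, 17, 14, 14, 13]
Assign each job to the least loaded machine:
  Machine 1: jobs [19, 14, 14], load = 47
  Machine 2: jobs [18, 17, 13], load = 48
Makespan = max load = 48

48


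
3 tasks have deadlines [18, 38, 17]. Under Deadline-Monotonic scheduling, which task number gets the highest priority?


Sort tasks by relative deadline (ascending):
  Task 3: deadline = 17
  Task 1: deadline = 18
  Task 2: deadline = 38
Priority order (highest first): [3, 1, 2]
Highest priority task = 3

3


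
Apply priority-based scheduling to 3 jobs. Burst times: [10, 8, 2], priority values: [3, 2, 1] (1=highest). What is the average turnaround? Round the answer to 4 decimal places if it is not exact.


Sort by priority (ascending = highest first):
Order: [(1, 2), (2, 8), (3, 10)]
Completion times:
  Priority 1, burst=2, C=2
  Priority 2, burst=8, C=10
  Priority 3, burst=10, C=20
Average turnaround = 32/3 = 10.6667

10.6667


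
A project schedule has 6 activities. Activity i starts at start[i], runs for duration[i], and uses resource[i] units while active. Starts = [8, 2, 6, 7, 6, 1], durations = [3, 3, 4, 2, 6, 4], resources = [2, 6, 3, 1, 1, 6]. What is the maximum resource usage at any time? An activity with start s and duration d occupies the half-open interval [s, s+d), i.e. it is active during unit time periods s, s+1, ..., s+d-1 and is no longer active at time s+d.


Each activity i is active on [start_i, start_i + duration_i).
Compute total resource usage per time slot:
  t=0: active resources = [], total = 0
  t=1: active resources = [6], total = 6
  t=2: active resources = [6, 6], total = 12
  t=3: active resources = [6, 6], total = 12
  t=4: active resources = [6, 6], total = 12
  t=5: active resources = [], total = 0
  t=6: active resources = [3, 1], total = 4
  t=7: active resources = [3, 1, 1], total = 5
  t=8: active resources = [2, 3, 1, 1], total = 7
  t=9: active resources = [2, 3, 1], total = 6
  t=10: active resources = [2, 1], total = 3
  t=11: active resources = [1], total = 1
Peak resource demand = 12

12


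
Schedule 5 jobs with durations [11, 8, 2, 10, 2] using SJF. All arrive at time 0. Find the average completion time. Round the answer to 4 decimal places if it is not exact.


SJF order (ascending): [2, 2, 8, 10, 11]
Completion times:
  Job 1: burst=2, C=2
  Job 2: burst=2, C=4
  Job 3: burst=8, C=12
  Job 4: burst=10, C=22
  Job 5: burst=11, C=33
Average completion = 73/5 = 14.6

14.6


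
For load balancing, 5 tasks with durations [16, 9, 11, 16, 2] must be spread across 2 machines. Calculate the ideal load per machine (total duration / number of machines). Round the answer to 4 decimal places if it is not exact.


Total processing time = 16 + 9 + 11 + 16 + 2 = 54
Number of machines = 2
Ideal balanced load = 54 / 2 = 27.0

27.0


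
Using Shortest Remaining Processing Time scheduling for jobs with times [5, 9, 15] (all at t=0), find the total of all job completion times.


Since all jobs arrive at t=0, SRPT equals SPT ordering.
SPT order: [5, 9, 15]
Completion times:
  Job 1: p=5, C=5
  Job 2: p=9, C=14
  Job 3: p=15, C=29
Total completion time = 5 + 14 + 29 = 48

48


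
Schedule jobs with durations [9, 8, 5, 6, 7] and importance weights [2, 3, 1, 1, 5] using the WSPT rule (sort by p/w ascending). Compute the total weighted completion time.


Compute p/w ratios and sort ascending (WSPT): [(7, 5), (8, 3), (9, 2), (5, 1), (6, 1)]
Compute weighted completion times:
  Job (p=7,w=5): C=7, w*C=5*7=35
  Job (p=8,w=3): C=15, w*C=3*15=45
  Job (p=9,w=2): C=24, w*C=2*24=48
  Job (p=5,w=1): C=29, w*C=1*29=29
  Job (p=6,w=1): C=35, w*C=1*35=35
Total weighted completion time = 192

192


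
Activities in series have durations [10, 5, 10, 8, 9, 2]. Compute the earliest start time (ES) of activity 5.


Activity 5 starts after activities 1 through 4 complete.
Predecessor durations: [10, 5, 10, 8]
ES = 10 + 5 + 10 + 8 = 33

33


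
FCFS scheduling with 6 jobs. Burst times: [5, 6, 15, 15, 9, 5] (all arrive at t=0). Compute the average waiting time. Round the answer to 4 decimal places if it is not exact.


FCFS order (as given): [5, 6, 15, 15, 9, 5]
Waiting times:
  Job 1: wait = 0
  Job 2: wait = 5
  Job 3: wait = 11
  Job 4: wait = 26
  Job 5: wait = 41
  Job 6: wait = 50
Sum of waiting times = 133
Average waiting time = 133/6 = 22.1667

22.1667


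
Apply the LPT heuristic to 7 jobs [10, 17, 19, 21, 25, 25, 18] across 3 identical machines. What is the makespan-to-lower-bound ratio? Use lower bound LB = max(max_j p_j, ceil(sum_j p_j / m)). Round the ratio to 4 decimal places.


LPT order: [25, 25, 21, 19, 18, 17, 10]
Machine loads after assignment: [43, 42, 50]
LPT makespan = 50
Lower bound = max(max_job, ceil(total/3)) = max(25, 45) = 45
Ratio = 50 / 45 = 1.1111

1.1111


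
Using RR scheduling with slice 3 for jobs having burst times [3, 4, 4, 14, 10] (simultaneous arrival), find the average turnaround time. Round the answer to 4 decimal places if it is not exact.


Time quantum = 3
Execution trace:
  J1 runs 3 units, time = 3
  J2 runs 3 units, time = 6
  J3 runs 3 units, time = 9
  J4 runs 3 units, time = 12
  J5 runs 3 units, time = 15
  J2 runs 1 units, time = 16
  J3 runs 1 units, time = 17
  J4 runs 3 units, time = 20
  J5 runs 3 units, time = 23
  J4 runs 3 units, time = 26
  J5 runs 3 units, time = 29
  J4 runs 3 units, time = 32
  J5 runs 1 units, time = 33
  J4 runs 2 units, time = 35
Finish times: [3, 16, 17, 35, 33]
Average turnaround = 104/5 = 20.8

20.8


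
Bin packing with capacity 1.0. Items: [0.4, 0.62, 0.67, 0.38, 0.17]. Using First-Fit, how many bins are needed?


Place items sequentially using First-Fit:
  Item 0.4 -> new Bin 1
  Item 0.62 -> new Bin 2
  Item 0.67 -> new Bin 3
  Item 0.38 -> Bin 1 (now 0.78)
  Item 0.17 -> Bin 1 (now 0.95)
Total bins used = 3

3


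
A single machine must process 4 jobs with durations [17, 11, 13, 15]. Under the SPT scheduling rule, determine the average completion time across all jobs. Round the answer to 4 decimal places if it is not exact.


Sort jobs by processing time (SPT order): [11, 13, 15, 17]
Compute completion times sequentially:
  Job 1: processing = 11, completes at 11
  Job 2: processing = 13, completes at 24
  Job 3: processing = 15, completes at 39
  Job 4: processing = 17, completes at 56
Sum of completion times = 130
Average completion time = 130/4 = 32.5

32.5


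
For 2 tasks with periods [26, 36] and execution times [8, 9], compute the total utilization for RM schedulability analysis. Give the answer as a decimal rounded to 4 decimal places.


Compute individual utilizations (exact fractions):
  Task 1: C/T = 8/26 = 4/13 (approx. 0.3077)
  Task 2: C/T = 9/36 = 1/4 (approx. 0.25)
Total utilization U = 4/13 + 1/4 = 29/52
Rounded to 4 decimal places: U = 0.5577
RM (Liu & Layland) bound for 2 tasks = 0.828427; compare with U = 29/52 (approx. 0.557692)
U <= bound, so schedulable by RM sufficient condition.

0.5577


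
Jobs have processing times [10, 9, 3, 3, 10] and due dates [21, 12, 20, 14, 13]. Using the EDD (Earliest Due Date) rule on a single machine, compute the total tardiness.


Sort by due date (EDD order): [(9, 12), (10, 13), (3, 14), (3, 20), (10, 21)]
Compute completion times and tardiness:
  Job 1: p=9, d=12, C=9, tardiness=max(0,9-12)=0
  Job 2: p=10, d=13, C=19, tardiness=max(0,19-13)=6
  Job 3: p=3, d=14, C=22, tardiness=max(0,22-14)=8
  Job 4: p=3, d=20, C=25, tardiness=max(0,25-20)=5
  Job 5: p=10, d=21, C=35, tardiness=max(0,35-21)=14
Total tardiness = 33

33


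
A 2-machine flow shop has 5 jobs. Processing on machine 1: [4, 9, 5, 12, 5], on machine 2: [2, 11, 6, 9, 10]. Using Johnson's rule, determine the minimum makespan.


Apply Johnson's rule:
  Group 1 (a <= b): [(3, 5, 6), (5, 5, 10), (2, 9, 11)]
  Group 2 (a > b): [(4, 12, 9), (1, 4, 2)]
Optimal job order: [3, 5, 2, 4, 1]
Schedule:
  Job 3: M1 done at 5, M2 done at 11
  Job 5: M1 done at 10, M2 done at 21
  Job 2: M1 done at 19, M2 done at 32
  Job 4: M1 done at 31, M2 done at 41
  Job 1: M1 done at 35, M2 done at 43
Makespan = 43

43


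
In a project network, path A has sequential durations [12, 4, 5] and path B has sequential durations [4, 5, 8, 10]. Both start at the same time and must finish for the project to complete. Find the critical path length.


Path A total = 12 + 4 + 5 = 21
Path B total = 4 + 5 + 8 + 10 = 27
Critical path = longest path = max(21, 27) = 27

27


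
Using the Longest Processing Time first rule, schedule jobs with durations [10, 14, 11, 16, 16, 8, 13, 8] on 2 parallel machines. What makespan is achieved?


Sort jobs in decreasing order (LPT): [16, 16, 14, 13, 11, 10, 8, 8]
Assign each job to the least loaded machine:
  Machine 1: jobs [16, 14, 10, 8], load = 48
  Machine 2: jobs [16, 13, 11, 8], load = 48
Makespan = max load = 48

48


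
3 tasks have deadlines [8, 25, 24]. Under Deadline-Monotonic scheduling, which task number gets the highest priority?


Sort tasks by relative deadline (ascending):
  Task 1: deadline = 8
  Task 3: deadline = 24
  Task 2: deadline = 25
Priority order (highest first): [1, 3, 2]
Highest priority task = 1

1


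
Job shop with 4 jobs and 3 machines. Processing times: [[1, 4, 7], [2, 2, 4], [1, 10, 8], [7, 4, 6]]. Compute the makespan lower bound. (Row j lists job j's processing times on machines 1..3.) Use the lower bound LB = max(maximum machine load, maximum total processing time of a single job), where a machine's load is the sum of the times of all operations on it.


Machine loads:
  Machine 1: 1 + 2 + 1 + 7 = 11
  Machine 2: 4 + 2 + 10 + 4 = 20
  Machine 3: 7 + 4 + 8 + 6 = 25
Max machine load = 25
Job totals:
  Job 1: 12
  Job 2: 8
  Job 3: 19
  Job 4: 17
Max job total = 19
Lower bound = max(25, 19) = 25

25


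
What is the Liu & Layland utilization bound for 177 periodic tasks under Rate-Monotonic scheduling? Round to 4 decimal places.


Compute 2^(1/177) = 1.0039237636
Subtract 1: 1.0039237636 - 1 = 0.0039237636
Multiply by n: 177 * 0.0039237636 = 0.6945061572
Round to 4 dp: 0.6945

0.6945


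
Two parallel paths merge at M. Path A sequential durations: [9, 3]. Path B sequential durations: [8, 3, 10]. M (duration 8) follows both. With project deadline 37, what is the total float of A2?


Forward pass: ES(A2) = sum of predecessors on chain A = 9
EF = ES + duration = 9 + 3 = 12
Backward pass: LF(M) = deadline = 37; LS(M) = 37 - 8 = 29
LF(A2) = LS(M) - sum(successors on chain A) = 29 - 0 = 29
LS = LF - duration = 29 - 3 = 26
Total float = LS - ES = 26 - 9 = 17

17


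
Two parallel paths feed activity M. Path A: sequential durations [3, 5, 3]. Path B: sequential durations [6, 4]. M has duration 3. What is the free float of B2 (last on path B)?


ES(B2) = sum of predecessors on chain B = 6
EF(B2) = ES + duration = 6 + 4 = 10
Successor of B2 is M. ES(M) = max(sum(A), sum(B)) = max(11, 10) = 11
Free float = ES(successor) - EF(current) = 11 - 10 = 1

1


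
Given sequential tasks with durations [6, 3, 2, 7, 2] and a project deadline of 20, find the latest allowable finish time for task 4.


LF(activity 4) = deadline - sum of successor durations
Successors: activities 5 through 5 with durations [2]
Sum of successor durations = 2
LF = 20 - 2 = 18

18


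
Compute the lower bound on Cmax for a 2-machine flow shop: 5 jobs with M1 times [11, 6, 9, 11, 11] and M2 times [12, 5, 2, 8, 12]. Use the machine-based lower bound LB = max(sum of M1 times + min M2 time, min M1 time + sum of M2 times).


LB1 = sum(M1 times) + min(M2 times) = 48 + 2 = 50
LB2 = min(M1 times) + sum(M2 times) = 6 + 39 = 45
Lower bound = max(LB1, LB2) = max(50, 45) = 50

50


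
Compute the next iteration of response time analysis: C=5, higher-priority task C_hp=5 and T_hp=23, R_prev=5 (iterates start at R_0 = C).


R_next = C + ceil(R_prev / T_hp) * C_hp
ceil(5 / 23) = ceil(0.2174) = 1
Interference = 1 * 5 = 5
R_next = 5 + 5 = 10

10


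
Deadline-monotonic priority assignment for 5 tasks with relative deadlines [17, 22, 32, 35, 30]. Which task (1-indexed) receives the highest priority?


Sort tasks by relative deadline (ascending):
  Task 1: deadline = 17
  Task 2: deadline = 22
  Task 5: deadline = 30
  Task 3: deadline = 32
  Task 4: deadline = 35
Priority order (highest first): [1, 2, 5, 3, 4]
Highest priority task = 1

1


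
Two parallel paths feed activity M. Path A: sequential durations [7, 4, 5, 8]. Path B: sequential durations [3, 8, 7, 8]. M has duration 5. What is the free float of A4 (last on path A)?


ES(A4) = sum of predecessors on chain A = 16
EF(A4) = ES + duration = 16 + 8 = 24
Successor of A4 is M. ES(M) = max(sum(A), sum(B)) = max(24, 26) = 26
Free float = ES(successor) - EF(current) = 26 - 24 = 2

2


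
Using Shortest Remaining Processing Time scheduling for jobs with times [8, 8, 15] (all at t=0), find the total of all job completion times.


Since all jobs arrive at t=0, SRPT equals SPT ordering.
SPT order: [8, 8, 15]
Completion times:
  Job 1: p=8, C=8
  Job 2: p=8, C=16
  Job 3: p=15, C=31
Total completion time = 8 + 16 + 31 = 55

55


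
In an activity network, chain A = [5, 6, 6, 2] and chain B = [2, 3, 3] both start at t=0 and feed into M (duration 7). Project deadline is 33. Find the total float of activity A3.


Forward pass: ES(A3) = sum of predecessors on chain A = 11
EF = ES + duration = 11 + 6 = 17
Backward pass: LF(M) = deadline = 33; LS(M) = 33 - 7 = 26
LF(A3) = LS(M) - sum(successors on chain A) = 26 - 2 = 24
LS = LF - duration = 24 - 6 = 18
Total float = LS - ES = 18 - 11 = 7

7


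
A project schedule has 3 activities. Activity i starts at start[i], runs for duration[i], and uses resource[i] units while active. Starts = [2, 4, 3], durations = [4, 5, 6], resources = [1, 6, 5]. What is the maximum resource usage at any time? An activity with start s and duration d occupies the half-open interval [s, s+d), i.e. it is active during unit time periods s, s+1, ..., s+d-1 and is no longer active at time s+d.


Each activity i is active on [start_i, start_i + duration_i).
Compute total resource usage per time slot:
  t=0: active resources = [], total = 0
  t=1: active resources = [], total = 0
  t=2: active resources = [1], total = 1
  t=3: active resources = [1, 5], total = 6
  t=4: active resources = [1, 6, 5], total = 12
  t=5: active resources = [1, 6, 5], total = 12
  t=6: active resources = [6, 5], total = 11
  t=7: active resources = [6, 5], total = 11
  t=8: active resources = [6, 5], total = 11
Peak resource demand = 12

12


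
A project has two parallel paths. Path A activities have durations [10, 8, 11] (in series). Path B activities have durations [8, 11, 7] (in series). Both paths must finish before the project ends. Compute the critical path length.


Path A total = 10 + 8 + 11 = 29
Path B total = 8 + 11 + 7 = 26
Critical path = longest path = max(29, 26) = 29

29


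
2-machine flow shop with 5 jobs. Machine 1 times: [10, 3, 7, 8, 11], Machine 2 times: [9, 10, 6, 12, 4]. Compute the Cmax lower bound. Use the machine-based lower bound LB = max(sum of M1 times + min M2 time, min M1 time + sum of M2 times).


LB1 = sum(M1 times) + min(M2 times) = 39 + 4 = 43
LB2 = min(M1 times) + sum(M2 times) = 3 + 41 = 44
Lower bound = max(LB1, LB2) = max(43, 44) = 44

44


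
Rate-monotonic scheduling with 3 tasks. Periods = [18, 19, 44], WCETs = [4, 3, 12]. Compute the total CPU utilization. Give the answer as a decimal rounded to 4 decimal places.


Compute individual utilizations (exact fractions):
  Task 1: C/T = 4/18 = 2/9 (approx. 0.2222)
  Task 2: C/T = 3/19 (approx. 0.1579)
  Task 3: C/T = 12/44 = 3/11 (approx. 0.2727)
Total utilization U = 2/9 + 3/19 + 3/11 = 1228/1881
Rounded to 4 decimal places: U = 0.6528
RM (Liu & Layland) bound for 3 tasks = 0.779763; compare with U = 1228/1881 (approx. 0.652844)
U <= bound, so schedulable by RM sufficient condition.

0.6528


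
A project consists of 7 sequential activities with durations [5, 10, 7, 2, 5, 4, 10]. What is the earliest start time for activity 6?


Activity 6 starts after activities 1 through 5 complete.
Predecessor durations: [5, 10, 7, 2, 5]
ES = 5 + 10 + 7 + 2 + 5 = 29

29


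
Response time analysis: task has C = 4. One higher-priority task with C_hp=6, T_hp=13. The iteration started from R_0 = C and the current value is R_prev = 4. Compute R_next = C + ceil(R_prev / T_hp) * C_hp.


R_next = C + ceil(R_prev / T_hp) * C_hp
ceil(4 / 13) = ceil(0.3077) = 1
Interference = 1 * 6 = 6
R_next = 4 + 6 = 10

10


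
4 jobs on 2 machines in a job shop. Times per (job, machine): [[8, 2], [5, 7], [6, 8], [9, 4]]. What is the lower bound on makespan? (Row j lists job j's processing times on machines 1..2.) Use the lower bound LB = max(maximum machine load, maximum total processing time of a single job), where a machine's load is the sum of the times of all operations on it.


Machine loads:
  Machine 1: 8 + 5 + 6 + 9 = 28
  Machine 2: 2 + 7 + 8 + 4 = 21
Max machine load = 28
Job totals:
  Job 1: 10
  Job 2: 12
  Job 3: 14
  Job 4: 13
Max job total = 14
Lower bound = max(28, 14) = 28

28


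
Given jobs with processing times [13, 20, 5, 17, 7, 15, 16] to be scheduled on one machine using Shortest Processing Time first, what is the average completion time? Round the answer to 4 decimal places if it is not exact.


Sort jobs by processing time (SPT order): [5, 7, 13, 15, 16, 17, 20]
Compute completion times sequentially:
  Job 1: processing = 5, completes at 5
  Job 2: processing = 7, completes at 12
  Job 3: processing = 13, completes at 25
  Job 4: processing = 15, completes at 40
  Job 5: processing = 16, completes at 56
  Job 6: processing = 17, completes at 73
  Job 7: processing = 20, completes at 93
Sum of completion times = 304
Average completion time = 304/7 = 43.4286

43.4286


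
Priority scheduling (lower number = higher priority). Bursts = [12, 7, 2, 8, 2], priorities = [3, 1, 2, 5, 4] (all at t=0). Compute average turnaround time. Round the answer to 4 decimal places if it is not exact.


Sort by priority (ascending = highest first):
Order: [(1, 7), (2, 2), (3, 12), (4, 2), (5, 8)]
Completion times:
  Priority 1, burst=7, C=7
  Priority 2, burst=2, C=9
  Priority 3, burst=12, C=21
  Priority 4, burst=2, C=23
  Priority 5, burst=8, C=31
Average turnaround = 91/5 = 18.2

18.2


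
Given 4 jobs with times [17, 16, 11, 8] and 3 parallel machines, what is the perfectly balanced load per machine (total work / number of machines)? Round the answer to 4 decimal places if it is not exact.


Total processing time = 17 + 16 + 11 + 8 = 52
Number of machines = 3
Ideal balanced load = 52 / 3 = 17.3333

17.3333


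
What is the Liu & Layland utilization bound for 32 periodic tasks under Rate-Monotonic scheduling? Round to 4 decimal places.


Compute 2^(1/32) = 1.0218971487
Subtract 1: 1.0218971487 - 1 = 0.0218971487
Multiply by n: 32 * 0.0218971487 = 0.7007087584
Round to 4 dp: 0.7007

0.7007


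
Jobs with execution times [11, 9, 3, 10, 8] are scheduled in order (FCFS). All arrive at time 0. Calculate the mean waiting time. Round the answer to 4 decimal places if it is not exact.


FCFS order (as given): [11, 9, 3, 10, 8]
Waiting times:
  Job 1: wait = 0
  Job 2: wait = 11
  Job 3: wait = 20
  Job 4: wait = 23
  Job 5: wait = 33
Sum of waiting times = 87
Average waiting time = 87/5 = 17.4

17.4


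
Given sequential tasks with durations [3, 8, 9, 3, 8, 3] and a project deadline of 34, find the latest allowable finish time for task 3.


LF(activity 3) = deadline - sum of successor durations
Successors: activities 4 through 6 with durations [3, 8, 3]
Sum of successor durations = 14
LF = 34 - 14 = 20

20


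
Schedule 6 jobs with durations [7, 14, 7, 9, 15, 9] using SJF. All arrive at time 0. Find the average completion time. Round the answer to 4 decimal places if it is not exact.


SJF order (ascending): [7, 7, 9, 9, 14, 15]
Completion times:
  Job 1: burst=7, C=7
  Job 2: burst=7, C=14
  Job 3: burst=9, C=23
  Job 4: burst=9, C=32
  Job 5: burst=14, C=46
  Job 6: burst=15, C=61
Average completion = 183/6 = 30.5

30.5


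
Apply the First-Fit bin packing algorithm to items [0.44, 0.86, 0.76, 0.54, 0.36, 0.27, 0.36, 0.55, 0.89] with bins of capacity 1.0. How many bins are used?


Place items sequentially using First-Fit:
  Item 0.44 -> new Bin 1
  Item 0.86 -> new Bin 2
  Item 0.76 -> new Bin 3
  Item 0.54 -> Bin 1 (now 0.98)
  Item 0.36 -> new Bin 4
  Item 0.27 -> Bin 4 (now 0.63)
  Item 0.36 -> Bin 4 (now 0.99)
  Item 0.55 -> new Bin 5
  Item 0.89 -> new Bin 6
Total bins used = 6

6


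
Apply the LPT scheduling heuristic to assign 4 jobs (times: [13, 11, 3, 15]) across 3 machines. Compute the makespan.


Sort jobs in decreasing order (LPT): [15, 13, 11, 3]
Assign each job to the least loaded machine:
  Machine 1: jobs [15], load = 15
  Machine 2: jobs [13], load = 13
  Machine 3: jobs [11, 3], load = 14
Makespan = max load = 15

15


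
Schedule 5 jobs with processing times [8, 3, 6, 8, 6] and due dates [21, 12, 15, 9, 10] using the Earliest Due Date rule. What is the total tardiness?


Sort by due date (EDD order): [(8, 9), (6, 10), (3, 12), (6, 15), (8, 21)]
Compute completion times and tardiness:
  Job 1: p=8, d=9, C=8, tardiness=max(0,8-9)=0
  Job 2: p=6, d=10, C=14, tardiness=max(0,14-10)=4
  Job 3: p=3, d=12, C=17, tardiness=max(0,17-12)=5
  Job 4: p=6, d=15, C=23, tardiness=max(0,23-15)=8
  Job 5: p=8, d=21, C=31, tardiness=max(0,31-21)=10
Total tardiness = 27

27


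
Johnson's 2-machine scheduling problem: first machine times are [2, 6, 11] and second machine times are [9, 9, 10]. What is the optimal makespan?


Apply Johnson's rule:
  Group 1 (a <= b): [(1, 2, 9), (2, 6, 9)]
  Group 2 (a > b): [(3, 11, 10)]
Optimal job order: [1, 2, 3]
Schedule:
  Job 1: M1 done at 2, M2 done at 11
  Job 2: M1 done at 8, M2 done at 20
  Job 3: M1 done at 19, M2 done at 30
Makespan = 30

30


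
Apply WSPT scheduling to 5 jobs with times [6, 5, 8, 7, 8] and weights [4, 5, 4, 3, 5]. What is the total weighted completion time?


Compute p/w ratios and sort ascending (WSPT): [(5, 5), (6, 4), (8, 5), (8, 4), (7, 3)]
Compute weighted completion times:
  Job (p=5,w=5): C=5, w*C=5*5=25
  Job (p=6,w=4): C=11, w*C=4*11=44
  Job (p=8,w=5): C=19, w*C=5*19=95
  Job (p=8,w=4): C=27, w*C=4*27=108
  Job (p=7,w=3): C=34, w*C=3*34=102
Total weighted completion time = 374

374


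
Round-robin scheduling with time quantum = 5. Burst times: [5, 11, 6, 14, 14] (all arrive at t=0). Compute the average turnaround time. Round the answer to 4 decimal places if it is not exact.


Time quantum = 5
Execution trace:
  J1 runs 5 units, time = 5
  J2 runs 5 units, time = 10
  J3 runs 5 units, time = 15
  J4 runs 5 units, time = 20
  J5 runs 5 units, time = 25
  J2 runs 5 units, time = 30
  J3 runs 1 units, time = 31
  J4 runs 5 units, time = 36
  J5 runs 5 units, time = 41
  J2 runs 1 units, time = 42
  J4 runs 4 units, time = 46
  J5 runs 4 units, time = 50
Finish times: [5, 42, 31, 46, 50]
Average turnaround = 174/5 = 34.8

34.8


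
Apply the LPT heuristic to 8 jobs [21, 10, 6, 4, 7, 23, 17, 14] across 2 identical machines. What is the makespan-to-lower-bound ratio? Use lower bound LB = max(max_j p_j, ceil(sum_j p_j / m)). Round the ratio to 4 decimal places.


LPT order: [23, 21, 17, 14, 10, 7, 6, 4]
Machine loads after assignment: [51, 51]
LPT makespan = 51
Lower bound = max(max_job, ceil(total/2)) = max(23, 51) = 51
Ratio = 51 / 51 = 1.0

1.0


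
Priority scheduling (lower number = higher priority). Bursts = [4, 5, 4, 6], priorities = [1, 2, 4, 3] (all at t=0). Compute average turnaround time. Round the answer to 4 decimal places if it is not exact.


Sort by priority (ascending = highest first):
Order: [(1, 4), (2, 5), (3, 6), (4, 4)]
Completion times:
  Priority 1, burst=4, C=4
  Priority 2, burst=5, C=9
  Priority 3, burst=6, C=15
  Priority 4, burst=4, C=19
Average turnaround = 47/4 = 11.75

11.75


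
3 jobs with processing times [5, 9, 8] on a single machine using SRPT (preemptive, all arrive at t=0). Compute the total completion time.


Since all jobs arrive at t=0, SRPT equals SPT ordering.
SPT order: [5, 8, 9]
Completion times:
  Job 1: p=5, C=5
  Job 2: p=8, C=13
  Job 3: p=9, C=22
Total completion time = 5 + 13 + 22 = 40

40


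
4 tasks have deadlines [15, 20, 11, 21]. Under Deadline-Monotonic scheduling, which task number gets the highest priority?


Sort tasks by relative deadline (ascending):
  Task 3: deadline = 11
  Task 1: deadline = 15
  Task 2: deadline = 20
  Task 4: deadline = 21
Priority order (highest first): [3, 1, 2, 4]
Highest priority task = 3

3


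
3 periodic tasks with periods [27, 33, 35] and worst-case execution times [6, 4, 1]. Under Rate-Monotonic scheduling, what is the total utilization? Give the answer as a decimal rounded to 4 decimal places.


Compute individual utilizations (exact fractions):
  Task 1: C/T = 6/27 = 2/9 (approx. 0.2222)
  Task 2: C/T = 4/33 (approx. 0.1212)
  Task 3: C/T = 1/35 (approx. 0.0286)
Total utilization U = 2/9 + 4/33 + 1/35 = 1289/3465
Rounded to 4 decimal places: U = 0.3720
RM (Liu & Layland) bound for 3 tasks = 0.779763; compare with U = 1289/3465 (approx. 0.372006)
U <= bound, so schedulable by RM sufficient condition.

0.3720


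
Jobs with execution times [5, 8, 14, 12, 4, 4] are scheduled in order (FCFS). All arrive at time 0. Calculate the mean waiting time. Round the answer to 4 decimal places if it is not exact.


FCFS order (as given): [5, 8, 14, 12, 4, 4]
Waiting times:
  Job 1: wait = 0
  Job 2: wait = 5
  Job 3: wait = 13
  Job 4: wait = 27
  Job 5: wait = 39
  Job 6: wait = 43
Sum of waiting times = 127
Average waiting time = 127/6 = 21.1667

21.1667


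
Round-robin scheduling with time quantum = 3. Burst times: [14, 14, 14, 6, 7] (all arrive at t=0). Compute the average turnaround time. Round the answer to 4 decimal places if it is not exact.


Time quantum = 3
Execution trace:
  J1 runs 3 units, time = 3
  J2 runs 3 units, time = 6
  J3 runs 3 units, time = 9
  J4 runs 3 units, time = 12
  J5 runs 3 units, time = 15
  J1 runs 3 units, time = 18
  J2 runs 3 units, time = 21
  J3 runs 3 units, time = 24
  J4 runs 3 units, time = 27
  J5 runs 3 units, time = 30
  J1 runs 3 units, time = 33
  J2 runs 3 units, time = 36
  J3 runs 3 units, time = 39
  J5 runs 1 units, time = 40
  J1 runs 3 units, time = 43
  J2 runs 3 units, time = 46
  J3 runs 3 units, time = 49
  J1 runs 2 units, time = 51
  J2 runs 2 units, time = 53
  J3 runs 2 units, time = 55
Finish times: [51, 53, 55, 27, 40]
Average turnaround = 226/5 = 45.2

45.2


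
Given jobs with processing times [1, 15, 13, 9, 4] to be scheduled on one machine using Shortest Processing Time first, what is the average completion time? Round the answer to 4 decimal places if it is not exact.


Sort jobs by processing time (SPT order): [1, 4, 9, 13, 15]
Compute completion times sequentially:
  Job 1: processing = 1, completes at 1
  Job 2: processing = 4, completes at 5
  Job 3: processing = 9, completes at 14
  Job 4: processing = 13, completes at 27
  Job 5: processing = 15, completes at 42
Sum of completion times = 89
Average completion time = 89/5 = 17.8

17.8


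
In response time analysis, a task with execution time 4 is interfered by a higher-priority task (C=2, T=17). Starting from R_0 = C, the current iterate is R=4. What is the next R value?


R_next = C + ceil(R_prev / T_hp) * C_hp
ceil(4 / 17) = ceil(0.2353) = 1
Interference = 1 * 2 = 2
R_next = 4 + 2 = 6

6


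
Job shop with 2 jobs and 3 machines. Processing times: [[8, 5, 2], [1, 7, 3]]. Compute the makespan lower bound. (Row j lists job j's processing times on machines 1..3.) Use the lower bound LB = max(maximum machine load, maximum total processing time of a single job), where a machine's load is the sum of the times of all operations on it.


Machine loads:
  Machine 1: 8 + 1 = 9
  Machine 2: 5 + 7 = 12
  Machine 3: 2 + 3 = 5
Max machine load = 12
Job totals:
  Job 1: 15
  Job 2: 11
Max job total = 15
Lower bound = max(12, 15) = 15

15


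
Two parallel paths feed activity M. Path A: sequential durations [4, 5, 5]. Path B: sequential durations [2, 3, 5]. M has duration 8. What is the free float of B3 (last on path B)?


ES(B3) = sum of predecessors on chain B = 5
EF(B3) = ES + duration = 5 + 5 = 10
Successor of B3 is M. ES(M) = max(sum(A), sum(B)) = max(14, 10) = 14
Free float = ES(successor) - EF(current) = 14 - 10 = 4

4
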